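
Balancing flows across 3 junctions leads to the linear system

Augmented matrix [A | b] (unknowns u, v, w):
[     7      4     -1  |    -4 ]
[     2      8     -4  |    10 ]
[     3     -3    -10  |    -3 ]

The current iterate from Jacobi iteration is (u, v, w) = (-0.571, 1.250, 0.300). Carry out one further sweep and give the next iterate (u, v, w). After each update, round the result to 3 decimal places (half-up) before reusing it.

(-1.243, 1.543, -0.246)

One sweep:
  u = (-4 - (4)·1.250 - (-1)·0.300) / (7) = -1.243
  v = (10 - (2)·-0.571 - (-4)·0.300) / (8) = 1.543
  w = (-3 - (3)·-0.571 - (-3)·1.250) / (-10) = -0.246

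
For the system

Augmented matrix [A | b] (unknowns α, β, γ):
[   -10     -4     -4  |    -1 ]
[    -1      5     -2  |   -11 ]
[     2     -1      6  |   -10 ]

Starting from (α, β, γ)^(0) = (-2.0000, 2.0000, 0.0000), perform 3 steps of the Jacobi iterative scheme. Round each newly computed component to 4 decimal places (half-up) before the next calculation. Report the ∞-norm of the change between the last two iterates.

Iteration 1:
  α = (-1 - (-4)·2.0000 - (-4)·0.0000) / (-10) = -0.7000
  β = (-11 - (-1)·-2.0000 - (-2)·0.0000) / (5) = -2.6000
  γ = (-10 - (2)·-2.0000 - (-1)·2.0000) / (6) = -0.6667
Iteration 2:
  α = (-1 - (-4)·-2.6000 - (-4)·-0.6667) / (-10) = 1.4067
  β = (-11 - (-1)·-0.7000 - (-2)·-0.6667) / (5) = -2.6067
  γ = (-10 - (2)·-0.7000 - (-1)·-2.6000) / (6) = -1.8667
Iteration 3:
  α = (-1 - (-4)·-2.6067 - (-4)·-1.8667) / (-10) = 1.8894
  β = (-11 - (-1)·1.4067 - (-2)·-1.8667) / (5) = -2.6653
  γ = (-10 - (2)·1.4067 - (-1)·-2.6067) / (6) = -2.5700
Change: (0.4827, -0.0586, -0.7033) → max |·| = 0.7033

0.7033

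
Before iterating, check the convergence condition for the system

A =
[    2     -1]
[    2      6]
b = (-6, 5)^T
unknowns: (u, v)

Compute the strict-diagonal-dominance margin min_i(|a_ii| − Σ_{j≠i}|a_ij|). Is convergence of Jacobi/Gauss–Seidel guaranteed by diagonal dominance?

row 1: |2| − (1) = 1
row 2: |6| − (2) = 4
minimum over rows = 1 → strictly diagonally dominant (convergence guaranteed)

1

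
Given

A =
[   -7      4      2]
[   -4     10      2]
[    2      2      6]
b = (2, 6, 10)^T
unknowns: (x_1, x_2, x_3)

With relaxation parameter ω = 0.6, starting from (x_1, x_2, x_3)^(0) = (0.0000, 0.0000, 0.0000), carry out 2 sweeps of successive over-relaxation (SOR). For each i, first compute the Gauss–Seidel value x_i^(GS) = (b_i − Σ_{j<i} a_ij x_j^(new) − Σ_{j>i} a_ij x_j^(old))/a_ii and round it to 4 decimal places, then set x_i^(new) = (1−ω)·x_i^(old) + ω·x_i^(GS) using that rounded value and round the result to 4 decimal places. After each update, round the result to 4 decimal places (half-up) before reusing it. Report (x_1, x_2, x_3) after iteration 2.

(0.0357, 0.3796, 1.3051)

Iteration 1:
  x_1: GS value = (2 - (4)·0.0000 - (2)·0.0000) / (-7) = -0.2857;  x_1 ← (1−ω)·0.0000 + ω·-0.2857 = -0.1714
  x_2: GS value = (6 - (-4)·-0.1714 - (2)·0.0000) / (10) = 0.5314;  x_2 ← (1−ω)·0.0000 + ω·0.5314 = 0.3188
  x_3: GS value = (10 - (2)·-0.1714 - (2)·0.3188) / (6) = 1.6175;  x_3 ← (1−ω)·0.0000 + ω·1.6175 = 0.9705
Iteration 2:
  x_1: GS value = (2 - (4)·0.3188 - (2)·0.9705) / (-7) = 0.1737;  x_1 ← (1−ω)·-0.1714 + ω·0.1737 = 0.0357
  x_2: GS value = (6 - (-4)·0.0357 - (2)·0.9705) / (10) = 0.4202;  x_2 ← (1−ω)·0.3188 + ω·0.4202 = 0.3796
  x_3: GS value = (10 - (2)·0.0357 - (2)·0.3796) / (6) = 1.5282;  x_3 ← (1−ω)·0.9705 + ω·1.5282 = 1.3051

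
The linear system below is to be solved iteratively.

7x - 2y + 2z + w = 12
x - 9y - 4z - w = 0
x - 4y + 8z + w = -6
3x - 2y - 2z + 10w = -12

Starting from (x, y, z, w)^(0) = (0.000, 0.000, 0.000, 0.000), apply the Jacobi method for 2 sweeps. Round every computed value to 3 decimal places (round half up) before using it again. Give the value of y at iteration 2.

Iteration 1:
  x = (12 - (-2)·0.000 - (2)·0.000 - (1)·0.000) / (7) = 1.714
  y = (0 - (1)·0.000 - (-4)·0.000 - (-1)·0.000) / (-9) = 0.000
  z = (-6 - (1)·0.000 - (-4)·0.000 - (1)·0.000) / (8) = -0.750
  w = (-12 - (3)·0.000 - (-2)·0.000 - (-2)·0.000) / (10) = -1.200
Iteration 2:
  x = (12 - (-2)·0.000 - (2)·-0.750 - (1)·-1.200) / (7) = 2.100
  y = (0 - (1)·1.714 - (-4)·-0.750 - (-1)·-1.200) / (-9) = 0.657
  z = (-6 - (1)·1.714 - (-4)·0.000 - (1)·-1.200) / (8) = -0.814
  w = (-12 - (3)·1.714 - (-2)·0.000 - (-2)·-0.750) / (10) = -1.864

0.657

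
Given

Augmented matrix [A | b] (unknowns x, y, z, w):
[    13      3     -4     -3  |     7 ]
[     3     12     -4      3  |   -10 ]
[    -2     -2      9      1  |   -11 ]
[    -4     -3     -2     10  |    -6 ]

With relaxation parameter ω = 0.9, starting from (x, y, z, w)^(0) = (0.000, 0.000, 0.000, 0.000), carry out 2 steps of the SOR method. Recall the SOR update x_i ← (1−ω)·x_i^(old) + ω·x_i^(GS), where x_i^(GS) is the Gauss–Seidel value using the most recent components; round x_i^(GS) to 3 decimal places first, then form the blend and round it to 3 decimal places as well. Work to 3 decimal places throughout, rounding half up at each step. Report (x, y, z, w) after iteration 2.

(0.218, -1.055, -1.304, -1.062)

Iteration 1:
  x: GS value = (7 - (3)·0.000 - (-4)·0.000 - (-3)·0.000) / (13) = 0.538;  x ← (1−ω)·0.000 + ω·0.538 = 0.484
  y: GS value = (-10 - (3)·0.484 - (-4)·0.000 - (3)·0.000) / (12) = -0.954;  y ← (1−ω)·0.000 + ω·-0.954 = -0.859
  z: GS value = (-11 - (-2)·0.484 - (-2)·-0.859 - (1)·0.000) / (9) = -1.306;  z ← (1−ω)·0.000 + ω·-1.306 = -1.175
  w: GS value = (-6 - (-4)·0.484 - (-3)·-0.859 - (-2)·-1.175) / (10) = -0.899;  w ← (1−ω)·0.000 + ω·-0.899 = -0.809
Iteration 2:
  x: GS value = (7 - (3)·-0.859 - (-4)·-1.175 - (-3)·-0.809) / (13) = 0.188;  x ← (1−ω)·0.484 + ω·0.188 = 0.218
  y: GS value = (-10 - (3)·0.218 - (-4)·-1.175 - (3)·-0.809) / (12) = -1.077;  y ← (1−ω)·-0.859 + ω·-1.077 = -1.055
  z: GS value = (-11 - (-2)·0.218 - (-2)·-1.055 - (1)·-0.809) / (9) = -1.318;  z ← (1−ω)·-1.175 + ω·-1.318 = -1.304
  w: GS value = (-6 - (-4)·0.218 - (-3)·-1.055 - (-2)·-1.304) / (10) = -1.090;  w ← (1−ω)·-0.809 + ω·-1.090 = -1.062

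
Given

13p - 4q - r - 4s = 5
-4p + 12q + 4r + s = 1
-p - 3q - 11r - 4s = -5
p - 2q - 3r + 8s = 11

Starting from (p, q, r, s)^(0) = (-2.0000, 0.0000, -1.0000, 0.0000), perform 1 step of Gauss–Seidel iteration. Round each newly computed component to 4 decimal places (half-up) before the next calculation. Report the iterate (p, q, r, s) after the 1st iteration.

(0.3077, 0.5192, 0.2850, 1.5732)

Iteration 1:
  p = (5 - (-4)·0.0000 - (-1)·-1.0000 - (-4)·0.0000) / (13) = 0.3077
  q = (1 - (-4)·0.3077 - (4)·-1.0000 - (1)·0.0000) / (12) = 0.5192
  r = (-5 - (-1)·0.3077 - (-3)·0.5192 - (-4)·0.0000) / (-11) = 0.2850
  s = (11 - (1)·0.3077 - (-2)·0.5192 - (-3)·0.2850) / (8) = 1.5732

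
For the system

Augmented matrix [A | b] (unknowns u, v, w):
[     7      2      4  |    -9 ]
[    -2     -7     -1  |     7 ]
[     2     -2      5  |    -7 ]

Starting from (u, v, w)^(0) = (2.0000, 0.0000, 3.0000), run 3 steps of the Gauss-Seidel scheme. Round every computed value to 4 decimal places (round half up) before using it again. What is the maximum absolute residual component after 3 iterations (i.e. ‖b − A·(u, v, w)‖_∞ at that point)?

Iteration 1:
  u = (-9 - (2)·0.0000 - (4)·3.0000) / (7) = -3.0000
  v = (7 - (-2)·-3.0000 - (-1)·3.0000) / (-7) = -0.5714
  w = (-7 - (2)·-3.0000 - (-2)·-0.5714) / (5) = -0.4286
Iteration 2:
  u = (-9 - (2)·-0.5714 - (4)·-0.4286) / (7) = -0.8775
  v = (7 - (-2)·-0.8775 - (-1)·-0.4286) / (-7) = -0.6881
  w = (-7 - (2)·-0.8775 - (-2)·-0.6881) / (5) = -1.3242
Iteration 3:
  u = (-9 - (2)·-0.6881 - (4)·-1.3242) / (7) = -0.3324
  v = (7 - (-2)·-0.3324 - (-1)·-1.3242) / (-7) = -0.7159
  w = (-7 - (2)·-0.3324 - (-2)·-0.7159) / (5) = -1.5534
Residual b − A·x = (0.9722, -0.2295, 0.0000); ∞-norm = 0.9722

0.9722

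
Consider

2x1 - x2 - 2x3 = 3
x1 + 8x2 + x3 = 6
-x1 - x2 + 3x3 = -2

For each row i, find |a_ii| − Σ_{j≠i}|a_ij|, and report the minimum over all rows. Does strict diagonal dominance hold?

-1

row 1: |2| − (1+2) = -1
row 2: |8| − (1+1) = 6
row 3: |3| − (1+1) = 1
minimum over rows = -1 → not strictly diagonally dominant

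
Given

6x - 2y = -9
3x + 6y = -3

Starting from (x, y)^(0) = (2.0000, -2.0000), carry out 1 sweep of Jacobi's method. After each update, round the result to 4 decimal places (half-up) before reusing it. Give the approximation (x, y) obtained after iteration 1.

(-2.1667, -1.5000)

Iteration 1:
  x = (-9 - (-2)·-2.0000) / (6) = -2.1667
  y = (-3 - (3)·2.0000) / (6) = -1.5000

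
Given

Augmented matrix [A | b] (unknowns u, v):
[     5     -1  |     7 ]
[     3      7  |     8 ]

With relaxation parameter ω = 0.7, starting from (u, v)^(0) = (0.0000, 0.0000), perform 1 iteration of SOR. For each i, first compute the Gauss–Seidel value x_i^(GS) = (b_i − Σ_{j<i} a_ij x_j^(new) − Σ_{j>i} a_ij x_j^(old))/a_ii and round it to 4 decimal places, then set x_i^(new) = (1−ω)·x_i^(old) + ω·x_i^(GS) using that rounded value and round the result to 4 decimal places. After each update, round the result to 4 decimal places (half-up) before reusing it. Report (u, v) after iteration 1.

Iteration 1:
  u: GS value = (7 - (-1)·0.0000) / (5) = 1.4000;  u ← (1−ω)·0.0000 + ω·1.4000 = 0.9800
  v: GS value = (8 - (3)·0.9800) / (7) = 0.7229;  v ← (1−ω)·0.0000 + ω·0.7229 = 0.5060

(0.9800, 0.5060)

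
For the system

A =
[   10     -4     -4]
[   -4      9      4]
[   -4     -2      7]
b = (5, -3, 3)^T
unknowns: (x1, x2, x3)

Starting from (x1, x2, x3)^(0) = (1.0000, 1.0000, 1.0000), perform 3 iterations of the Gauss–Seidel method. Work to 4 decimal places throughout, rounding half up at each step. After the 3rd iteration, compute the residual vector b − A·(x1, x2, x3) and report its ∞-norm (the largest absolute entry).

0.4664

Iteration 1:
  x1 = (5 - (-4)·1.0000 - (-4)·1.0000) / (10) = 1.3000
  x2 = (-3 - (-4)·1.3000 - (4)·1.0000) / (9) = -0.2000
  x3 = (3 - (-4)·1.3000 - (-2)·-0.2000) / (7) = 1.1143
Iteration 2:
  x1 = (5 - (-4)·-0.2000 - (-4)·1.1143) / (10) = 0.8657
  x2 = (-3 - (-4)·0.8657 - (4)·1.1143) / (9) = -0.4438
  x3 = (3 - (-4)·0.8657 - (-2)·-0.4438) / (7) = 0.7965
Iteration 3:
  x1 = (5 - (-4)·-0.4438 - (-4)·0.7965) / (10) = 0.6411
  x2 = (-3 - (-4)·0.6411 - (4)·0.7965) / (9) = -0.4024
  x3 = (3 - (-4)·0.6411 - (-2)·-0.4024) / (7) = 0.6799
Residual b − A·x = (-0.3010, 0.4664, 0.0003); ∞-norm = 0.4664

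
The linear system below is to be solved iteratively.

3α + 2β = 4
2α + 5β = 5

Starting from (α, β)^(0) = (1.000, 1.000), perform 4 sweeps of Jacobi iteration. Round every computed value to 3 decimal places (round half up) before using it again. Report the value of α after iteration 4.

Iteration 1:
  α = (4 - (2)·1.000) / (3) = 0.667
  β = (5 - (2)·1.000) / (5) = 0.600
Iteration 2:
  α = (4 - (2)·0.600) / (3) = 0.933
  β = (5 - (2)·0.667) / (5) = 0.733
Iteration 3:
  α = (4 - (2)·0.733) / (3) = 0.845
  β = (5 - (2)·0.933) / (5) = 0.627
Iteration 4:
  α = (4 - (2)·0.627) / (3) = 0.915
  β = (5 - (2)·0.845) / (5) = 0.662

0.915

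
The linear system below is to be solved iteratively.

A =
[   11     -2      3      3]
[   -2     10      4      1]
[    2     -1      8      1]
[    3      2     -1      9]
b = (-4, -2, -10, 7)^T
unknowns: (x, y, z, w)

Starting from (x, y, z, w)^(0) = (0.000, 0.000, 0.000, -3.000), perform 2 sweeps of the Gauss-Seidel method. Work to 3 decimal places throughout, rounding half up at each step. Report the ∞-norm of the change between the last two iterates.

0.651

Iteration 1:
  x = (-4 - (-2)·0.000 - (3)·0.000 - (3)·-3.000) / (11) = 0.455
  y = (-2 - (-2)·0.455 - (4)·0.000 - (1)·-3.000) / (10) = 0.191
  z = (-10 - (2)·0.455 - (-1)·0.191 - (1)·-3.000) / (8) = -0.965
  w = (7 - (3)·0.455 - (2)·0.191 - (-1)·-0.965) / (9) = 0.476
Iteration 2:
  x = (-4 - (-2)·0.191 - (3)·-0.965 - (3)·0.476) / (11) = -0.196
  y = (-2 - (-2)·-0.196 - (4)·-0.965 - (1)·0.476) / (10) = 0.099
  z = (-10 - (2)·-0.196 - (-1)·0.099 - (1)·0.476) / (8) = -1.248
  w = (7 - (3)·-0.196 - (2)·0.099 - (-1)·-1.248) / (9) = 0.682
Change: (-0.651, -0.092, -0.283, 0.206) → max |·| = 0.651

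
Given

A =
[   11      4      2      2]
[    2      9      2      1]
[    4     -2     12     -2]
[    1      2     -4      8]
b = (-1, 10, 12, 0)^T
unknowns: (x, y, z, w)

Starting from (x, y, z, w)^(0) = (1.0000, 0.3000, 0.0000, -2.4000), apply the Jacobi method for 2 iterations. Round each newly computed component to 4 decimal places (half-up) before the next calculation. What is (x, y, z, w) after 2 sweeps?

(-0.5323, 1.0104, 1.0805, -0.1601)

Iteration 1:
  x = (-1 - (4)·0.3000 - (2)·0.0000 - (2)·-2.4000) / (11) = 0.2364
  y = (10 - (2)·1.0000 - (2)·0.0000 - (1)·-2.4000) / (9) = 1.1556
  z = (12 - (4)·1.0000 - (-2)·0.3000 - (-2)·-2.4000) / (12) = 0.3167
  w = (0 - (1)·1.0000 - (2)·0.3000 - (-4)·0.0000) / (8) = -0.2000
Iteration 2:
  x = (-1 - (4)·1.1556 - (2)·0.3167 - (2)·-0.2000) / (11) = -0.5323
  y = (10 - (2)·0.2364 - (2)·0.3167 - (1)·-0.2000) / (9) = 1.0104
  z = (12 - (4)·0.2364 - (-2)·1.1556 - (-2)·-0.2000) / (12) = 1.0805
  w = (0 - (1)·0.2364 - (2)·1.1556 - (-4)·0.3167) / (8) = -0.1601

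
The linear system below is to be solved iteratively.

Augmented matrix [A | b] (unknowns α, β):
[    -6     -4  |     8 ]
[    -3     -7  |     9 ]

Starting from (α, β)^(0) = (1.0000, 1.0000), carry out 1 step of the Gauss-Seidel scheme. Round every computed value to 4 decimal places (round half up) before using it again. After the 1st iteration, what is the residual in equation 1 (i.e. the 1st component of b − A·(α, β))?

Iteration 1:
  α = (8 - (-4)·1.0000) / (-6) = -2.0000
  β = (9 - (-3)·-2.0000) / (-7) = -0.4286
Residual b − A·x = (-5.7144, -0.0002)

-5.7144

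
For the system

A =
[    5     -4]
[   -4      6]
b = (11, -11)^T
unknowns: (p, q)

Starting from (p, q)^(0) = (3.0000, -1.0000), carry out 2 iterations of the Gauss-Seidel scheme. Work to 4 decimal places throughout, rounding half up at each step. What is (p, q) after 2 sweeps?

(1.4800, -0.8467)

Iteration 1:
  p = (11 - (-4)·-1.0000) / (5) = 1.4000
  q = (-11 - (-4)·1.4000) / (6) = -0.9000
Iteration 2:
  p = (11 - (-4)·-0.9000) / (5) = 1.4800
  q = (-11 - (-4)·1.4800) / (6) = -0.8467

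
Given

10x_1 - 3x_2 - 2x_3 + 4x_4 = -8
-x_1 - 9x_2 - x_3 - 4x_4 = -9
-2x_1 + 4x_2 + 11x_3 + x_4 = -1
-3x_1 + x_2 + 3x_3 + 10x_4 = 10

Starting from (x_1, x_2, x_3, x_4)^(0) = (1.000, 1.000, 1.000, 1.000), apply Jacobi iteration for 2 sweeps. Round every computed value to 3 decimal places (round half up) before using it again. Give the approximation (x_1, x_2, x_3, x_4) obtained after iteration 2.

Iteration 1:
  x_1 = (-8 - (-3)·1.000 - (-2)·1.000 - (4)·1.000) / (10) = -0.700
  x_2 = (-9 - (-1)·1.000 - (-1)·1.000 - (-4)·1.000) / (-9) = 0.333
  x_3 = (-1 - (-2)·1.000 - (4)·1.000 - (1)·1.000) / (11) = -0.364
  x_4 = (10 - (-3)·1.000 - (1)·1.000 - (3)·1.000) / (10) = 0.900
Iteration 2:
  x_1 = (-8 - (-3)·0.333 - (-2)·-0.364 - (4)·0.900) / (10) = -1.133
  x_2 = (-9 - (-1)·-0.700 - (-1)·-0.364 - (-4)·0.900) / (-9) = 0.718
  x_3 = (-1 - (-2)·-0.700 - (4)·0.333 - (1)·0.900) / (11) = -0.421
  x_4 = (10 - (-3)·-0.700 - (1)·0.333 - (3)·-0.364) / (10) = 0.866

(-1.133, 0.718, -0.421, 0.866)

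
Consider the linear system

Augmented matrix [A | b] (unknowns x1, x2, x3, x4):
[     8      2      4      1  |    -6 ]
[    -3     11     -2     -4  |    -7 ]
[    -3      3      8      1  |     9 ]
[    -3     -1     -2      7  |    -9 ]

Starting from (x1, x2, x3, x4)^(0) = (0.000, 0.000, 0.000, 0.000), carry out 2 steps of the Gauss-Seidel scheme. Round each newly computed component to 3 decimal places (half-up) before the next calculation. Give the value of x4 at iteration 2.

-1.463

Iteration 1:
  x1 = (-6 - (2)·0.000 - (4)·0.000 - (1)·0.000) / (8) = -0.750
  x2 = (-7 - (-3)·-0.750 - (-2)·0.000 - (-4)·0.000) / (11) = -0.841
  x3 = (9 - (-3)·-0.750 - (3)·-0.841 - (1)·0.000) / (8) = 1.159
  x4 = (-9 - (-3)·-0.750 - (-1)·-0.841 - (-2)·1.159) / (7) = -1.396
Iteration 2:
  x1 = (-6 - (2)·-0.841 - (4)·1.159 - (1)·-1.396) / (8) = -0.945
  x2 = (-7 - (-3)·-0.945 - (-2)·1.159 - (-4)·-1.396) / (11) = -1.191
  x3 = (9 - (-3)·-0.945 - (3)·-1.191 - (1)·-1.396) / (8) = 1.392
  x4 = (-9 - (-3)·-0.945 - (-1)·-1.191 - (-2)·1.392) / (7) = -1.463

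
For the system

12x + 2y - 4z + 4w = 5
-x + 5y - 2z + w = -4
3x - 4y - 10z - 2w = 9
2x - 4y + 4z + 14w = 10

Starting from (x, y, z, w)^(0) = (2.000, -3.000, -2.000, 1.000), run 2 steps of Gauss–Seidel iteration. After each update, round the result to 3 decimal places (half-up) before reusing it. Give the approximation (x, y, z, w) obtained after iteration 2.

Iteration 1:
  x = (5 - (2)·-3.000 - (-4)·-2.000 - (4)·1.000) / (12) = -0.083
  y = (-4 - (-1)·-0.083 - (-2)·-2.000 - (1)·1.000) / (5) = -1.817
  z = (9 - (3)·-0.083 - (-4)·-1.817 - (-2)·1.000) / (-10) = -0.398
  w = (10 - (2)·-0.083 - (-4)·-1.817 - (4)·-0.398) / (14) = 0.321
Iteration 2:
  x = (5 - (2)·-1.817 - (-4)·-0.398 - (4)·0.321) / (12) = 0.480
  y = (-4 - (-1)·0.480 - (-2)·-0.398 - (1)·0.321) / (5) = -0.927
  z = (9 - (3)·0.480 - (-4)·-0.927 - (-2)·0.321) / (-10) = -0.449
  w = (10 - (2)·0.480 - (-4)·-0.927 - (4)·-0.449) / (14) = 0.509

(0.480, -0.927, -0.449, 0.509)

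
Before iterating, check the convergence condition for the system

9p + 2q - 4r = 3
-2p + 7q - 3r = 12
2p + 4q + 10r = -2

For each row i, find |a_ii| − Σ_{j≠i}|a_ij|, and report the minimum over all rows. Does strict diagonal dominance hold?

row 1: |9| − (2+4) = 3
row 2: |7| − (2+3) = 2
row 3: |10| − (2+4) = 4
minimum over rows = 2 → strictly diagonally dominant (convergence guaranteed)

2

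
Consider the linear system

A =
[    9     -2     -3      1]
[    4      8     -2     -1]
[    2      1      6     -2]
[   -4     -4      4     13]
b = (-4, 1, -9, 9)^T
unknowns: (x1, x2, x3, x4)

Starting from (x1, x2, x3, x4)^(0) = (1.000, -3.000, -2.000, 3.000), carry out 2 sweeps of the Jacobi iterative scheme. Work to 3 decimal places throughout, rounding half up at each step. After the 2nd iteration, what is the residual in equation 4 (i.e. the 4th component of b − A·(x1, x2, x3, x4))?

12.809

Iteration 1:
  x1 = (-4 - (-2)·-3.000 - (-3)·-2.000 - (1)·3.000) / (9) = -2.111
  x2 = (1 - (4)·1.000 - (-2)·-2.000 - (-1)·3.000) / (8) = -0.500
  x3 = (-9 - (2)·1.000 - (1)·-3.000 - (-2)·3.000) / (6) = -0.333
  x4 = (9 - (-4)·1.000 - (-4)·-3.000 - (4)·-2.000) / (13) = 0.692
Iteration 2:
  x1 = (-4 - (-2)·-0.500 - (-3)·-0.333 - (1)·0.692) / (9) = -0.743
  x2 = (1 - (4)·-2.111 - (-2)·-0.333 - (-1)·0.692) / (8) = 1.184
  x3 = (-9 - (2)·-2.111 - (1)·-0.500 - (-2)·0.692) / (6) = -0.482
  x4 = (9 - (-4)·-2.111 - (-4)·-0.500 - (4)·-0.333) / (13) = -0.009
Residual b − A·x = (3.618, -6.473, -5.824, 12.809)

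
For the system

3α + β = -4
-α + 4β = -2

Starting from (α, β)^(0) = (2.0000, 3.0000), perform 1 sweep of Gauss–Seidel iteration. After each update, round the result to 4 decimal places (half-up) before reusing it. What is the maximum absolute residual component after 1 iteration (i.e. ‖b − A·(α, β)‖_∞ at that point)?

4.0832

Iteration 1:
  α = (-4 - (1)·3.0000) / (3) = -2.3333
  β = (-2 - (-1)·-2.3333) / (4) = -1.0833
Residual b − A·x = (4.0832, -0.0001); ∞-norm = 4.0832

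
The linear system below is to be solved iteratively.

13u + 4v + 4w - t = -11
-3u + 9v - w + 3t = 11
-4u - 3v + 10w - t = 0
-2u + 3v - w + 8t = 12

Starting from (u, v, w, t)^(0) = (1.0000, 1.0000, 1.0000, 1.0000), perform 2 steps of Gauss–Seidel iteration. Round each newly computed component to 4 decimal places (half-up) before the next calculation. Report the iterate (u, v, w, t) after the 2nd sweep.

Iteration 1:
  u = (-11 - (4)·1.0000 - (4)·1.0000 - (-1)·1.0000) / (13) = -1.3846
  v = (11 - (-3)·-1.3846 - (-1)·1.0000 - (3)·1.0000) / (9) = 0.5385
  w = (0 - (-4)·-1.3846 - (-3)·0.5385 - (-1)·1.0000) / (10) = -0.2923
  t = (12 - (-2)·-1.3846 - (3)·0.5385 - (-1)·-0.2923) / (8) = 0.9154
Iteration 2:
  u = (-11 - (4)·0.5385 - (4)·-0.2923 - (-1)·0.9154) / (13) = -0.8515
  v = (11 - (-3)·-0.8515 - (-1)·-0.2923 - (3)·0.9154) / (9) = 0.6008
  w = (0 - (-4)·-0.8515 - (-3)·0.6008 - (-1)·0.9154) / (10) = -0.0688
  t = (12 - (-2)·-0.8515 - (3)·0.6008 - (-1)·-0.0688) / (8) = 1.0532

(-0.8515, 0.6008, -0.0688, 1.0532)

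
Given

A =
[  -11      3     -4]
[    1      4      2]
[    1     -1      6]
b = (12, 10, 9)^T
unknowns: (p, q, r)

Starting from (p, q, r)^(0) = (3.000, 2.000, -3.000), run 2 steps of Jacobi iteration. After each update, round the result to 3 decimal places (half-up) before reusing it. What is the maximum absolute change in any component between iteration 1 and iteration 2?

1.553

Iteration 1:
  p = (12 - (3)·2.000 - (-4)·-3.000) / (-11) = 0.545
  q = (10 - (1)·3.000 - (2)·-3.000) / (4) = 3.250
  r = (9 - (1)·3.000 - (-1)·2.000) / (6) = 1.333
Iteration 2:
  p = (12 - (3)·3.250 - (-4)·1.333) / (-11) = -0.689
  q = (10 - (1)·0.545 - (2)·1.333) / (4) = 1.697
  r = (9 - (1)·0.545 - (-1)·3.250) / (6) = 1.951
Change: (-1.234, -1.553, 0.618) → max |·| = 1.553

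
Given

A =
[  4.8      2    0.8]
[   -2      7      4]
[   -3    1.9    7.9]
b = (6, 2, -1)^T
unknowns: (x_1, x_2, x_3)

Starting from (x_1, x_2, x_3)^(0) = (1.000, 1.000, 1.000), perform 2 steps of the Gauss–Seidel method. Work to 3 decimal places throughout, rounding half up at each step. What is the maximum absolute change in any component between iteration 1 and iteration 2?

Iteration 1:
  x_1 = (6 - (2)·1.000 - (0.8)·1.000) / (4.8) = 0.667
  x_2 = (2 - (-2)·0.667 - (4)·1.000) / (7) = -0.095
  x_3 = (-1 - (-3)·0.667 - (1.9)·-0.095) / (7.9) = 0.150
Iteration 2:
  x_1 = (6 - (2)·-0.095 - (0.8)·0.150) / (4.8) = 1.265
  x_2 = (2 - (-2)·1.265 - (4)·0.150) / (7) = 0.561
  x_3 = (-1 - (-3)·1.265 - (1.9)·0.561) / (7.9) = 0.219
Change: (0.598, 0.656, 0.069) → max |·| = 0.656

0.656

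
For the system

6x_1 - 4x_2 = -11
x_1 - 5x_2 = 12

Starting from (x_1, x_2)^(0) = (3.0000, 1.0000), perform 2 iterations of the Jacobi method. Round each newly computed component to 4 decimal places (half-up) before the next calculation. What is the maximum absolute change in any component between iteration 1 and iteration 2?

Iteration 1:
  x_1 = (-11 - (-4)·1.0000) / (6) = -1.1667
  x_2 = (12 - (1)·3.0000) / (-5) = -1.8000
Iteration 2:
  x_1 = (-11 - (-4)·-1.8000) / (6) = -3.0333
  x_2 = (12 - (1)·-1.1667) / (-5) = -2.6333
Change: (-1.8666, -0.8333) → max |·| = 1.8666

1.8666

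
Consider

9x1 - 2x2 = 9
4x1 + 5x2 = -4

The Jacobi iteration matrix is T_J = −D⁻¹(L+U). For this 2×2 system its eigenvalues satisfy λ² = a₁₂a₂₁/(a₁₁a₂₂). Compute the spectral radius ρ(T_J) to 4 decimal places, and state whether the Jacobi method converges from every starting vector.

0.4216

a₁₂a₂₁/(a₁₁a₂₂) = (-2)·(4) / ((9)·(5)) = -0.177778
ρ = √|-0.177778| = √0.177778 = 0.4216
ρ < 1, so Jacobi converges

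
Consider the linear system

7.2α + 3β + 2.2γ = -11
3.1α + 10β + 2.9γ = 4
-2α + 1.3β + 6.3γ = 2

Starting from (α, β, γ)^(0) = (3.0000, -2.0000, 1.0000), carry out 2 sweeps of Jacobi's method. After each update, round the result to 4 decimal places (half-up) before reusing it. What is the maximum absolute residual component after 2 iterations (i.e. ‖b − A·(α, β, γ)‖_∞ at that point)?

6.5589

Iteration 1:
  α = (-11 - (3)·-2.0000 - (2.2)·1.0000) / (7.2) = -1.0000
  β = (4 - (3.1)·3.0000 - (2.9)·1.0000) / (10) = -0.8200
  γ = (2 - (-2)·3.0000 - (1.3)·-2.0000) / (6.3) = 1.6825
Iteration 2:
  α = (-11 - (3)·-0.8200 - (2.2)·1.6825) / (7.2) = -1.7002
  β = (4 - (3.1)·-1.0000 - (2.9)·1.6825) / (10) = 0.2221
  γ = (2 - (-2)·-1.0000 - (1.3)·-0.8200) / (6.3) = 0.1692
Residual b − A·x = (0.2029, 6.5589, -2.7551); ∞-norm = 6.5589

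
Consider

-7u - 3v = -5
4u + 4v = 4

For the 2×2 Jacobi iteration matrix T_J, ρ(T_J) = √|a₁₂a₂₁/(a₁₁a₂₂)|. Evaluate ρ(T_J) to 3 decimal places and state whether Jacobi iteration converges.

0.655

a₁₂a₂₁/(a₁₁a₂₂) = (-3)·(4) / ((-7)·(4)) = 0.428571
ρ = √|0.428571| = √0.428571 = 0.655
ρ < 1, so Jacobi converges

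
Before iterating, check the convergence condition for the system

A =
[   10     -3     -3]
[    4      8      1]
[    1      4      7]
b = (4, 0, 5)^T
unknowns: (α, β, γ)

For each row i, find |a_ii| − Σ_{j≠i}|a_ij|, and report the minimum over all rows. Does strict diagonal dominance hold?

row 1: |10| − (3+3) = 4
row 2: |8| − (4+1) = 3
row 3: |7| − (1+4) = 2
minimum over rows = 2 → strictly diagonally dominant (convergence guaranteed)

2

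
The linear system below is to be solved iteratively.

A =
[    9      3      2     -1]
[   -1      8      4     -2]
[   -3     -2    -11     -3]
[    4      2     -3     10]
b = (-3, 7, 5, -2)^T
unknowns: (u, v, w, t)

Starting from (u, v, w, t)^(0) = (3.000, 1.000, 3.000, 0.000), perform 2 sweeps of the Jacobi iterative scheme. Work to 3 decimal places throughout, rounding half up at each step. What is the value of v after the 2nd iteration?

1.261

Iteration 1:
  u = (-3 - (3)·1.000 - (2)·3.000 - (-1)·0.000) / (9) = -1.333
  v = (7 - (-1)·3.000 - (4)·3.000 - (-2)·0.000) / (8) = -0.250
  w = (5 - (-3)·3.000 - (-2)·1.000 - (-3)·0.000) / (-11) = -1.455
  t = (-2 - (4)·3.000 - (2)·1.000 - (-3)·3.000) / (10) = -0.700
Iteration 2:
  u = (-3 - (3)·-0.250 - (2)·-1.455 - (-1)·-0.700) / (9) = -0.004
  v = (7 - (-1)·-1.333 - (4)·-1.455 - (-2)·-0.700) / (8) = 1.261
  w = (5 - (-3)·-1.333 - (-2)·-0.250 - (-3)·-0.700) / (-11) = 0.145
  t = (-2 - (4)·-1.333 - (2)·-0.250 - (-3)·-1.455) / (10) = -0.053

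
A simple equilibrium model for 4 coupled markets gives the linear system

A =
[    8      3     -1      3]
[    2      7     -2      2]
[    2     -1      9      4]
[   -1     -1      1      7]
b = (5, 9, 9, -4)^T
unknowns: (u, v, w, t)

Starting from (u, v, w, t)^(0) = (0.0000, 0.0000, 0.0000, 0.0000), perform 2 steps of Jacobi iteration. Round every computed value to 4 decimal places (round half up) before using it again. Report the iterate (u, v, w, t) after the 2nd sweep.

(0.4821, 1.5561, 1.2579, -0.4413)

Iteration 1:
  u = (5 - (3)·0.0000 - (-1)·0.0000 - (3)·0.0000) / (8) = 0.6250
  v = (9 - (2)·0.0000 - (-2)·0.0000 - (2)·0.0000) / (7) = 1.2857
  w = (9 - (2)·0.0000 - (-1)·0.0000 - (4)·0.0000) / (9) = 1.0000
  t = (-4 - (-1)·0.0000 - (-1)·0.0000 - (1)·0.0000) / (7) = -0.5714
Iteration 2:
  u = (5 - (3)·1.2857 - (-1)·1.0000 - (3)·-0.5714) / (8) = 0.4821
  v = (9 - (2)·0.6250 - (-2)·1.0000 - (2)·-0.5714) / (7) = 1.5561
  w = (9 - (2)·0.6250 - (-1)·1.2857 - (4)·-0.5714) / (9) = 1.2579
  t = (-4 - (-1)·0.6250 - (-1)·1.2857 - (1)·1.0000) / (7) = -0.4413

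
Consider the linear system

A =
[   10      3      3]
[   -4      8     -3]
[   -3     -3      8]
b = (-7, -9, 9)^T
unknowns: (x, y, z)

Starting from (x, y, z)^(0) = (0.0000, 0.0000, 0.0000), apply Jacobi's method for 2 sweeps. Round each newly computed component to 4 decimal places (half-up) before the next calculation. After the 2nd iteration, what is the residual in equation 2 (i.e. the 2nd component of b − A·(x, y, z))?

-2.0534

Iteration 1:
  x = (-7 - (3)·0.0000 - (3)·0.0000) / (10) = -0.7000
  y = (-9 - (-4)·0.0000 - (-3)·0.0000) / (8) = -1.1250
  z = (9 - (-3)·0.0000 - (-3)·0.0000) / (8) = 1.1250
Iteration 2:
  x = (-7 - (3)·-1.1250 - (3)·1.1250) / (10) = -0.7000
  y = (-9 - (-4)·-0.7000 - (-3)·1.1250) / (8) = -1.0531
  z = (9 - (-3)·-0.7000 - (-3)·-1.1250) / (8) = 0.4406
Residual b − A·x = (1.8375, -2.0534, 0.2159)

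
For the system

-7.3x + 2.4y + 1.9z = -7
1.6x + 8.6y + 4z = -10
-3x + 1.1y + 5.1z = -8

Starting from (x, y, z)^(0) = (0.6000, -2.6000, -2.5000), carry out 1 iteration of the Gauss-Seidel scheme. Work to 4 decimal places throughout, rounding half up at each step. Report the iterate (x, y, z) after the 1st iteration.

(-0.5466, 0.1017, -1.9121)

Iteration 1:
  x = (-7 - (2.4)·-2.6000 - (1.9)·-2.5000) / (-7.3) = -0.5466
  y = (-10 - (1.6)·-0.5466 - (4)·-2.5000) / (8.6) = 0.1017
  z = (-8 - (-3)·-0.5466 - (1.1)·0.1017) / (5.1) = -1.9121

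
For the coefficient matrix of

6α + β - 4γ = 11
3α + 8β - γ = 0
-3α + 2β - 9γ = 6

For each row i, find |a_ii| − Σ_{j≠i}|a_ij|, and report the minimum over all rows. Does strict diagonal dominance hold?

row 1: |6| − (1+4) = 1
row 2: |8| − (3+1) = 4
row 3: |-9| − (3+2) = 4
minimum over rows = 1 → strictly diagonally dominant (convergence guaranteed)

1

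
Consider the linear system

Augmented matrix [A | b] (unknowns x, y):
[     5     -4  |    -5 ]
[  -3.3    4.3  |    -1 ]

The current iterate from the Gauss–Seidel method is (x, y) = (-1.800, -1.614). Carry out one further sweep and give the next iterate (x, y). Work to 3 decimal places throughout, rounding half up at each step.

(-2.291, -1.991)

One sweep:
  x = (-5 - (-4)·-1.614) / (5) = -2.291
  y = (-1 - (-3.3)·-2.291) / (4.3) = -1.991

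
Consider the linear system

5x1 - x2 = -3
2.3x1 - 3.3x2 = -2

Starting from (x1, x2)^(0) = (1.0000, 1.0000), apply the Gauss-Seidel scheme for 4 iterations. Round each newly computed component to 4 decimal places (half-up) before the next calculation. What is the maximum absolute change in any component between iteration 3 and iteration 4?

0.0026

Iteration 1:
  x1 = (-3 - (-1)·1.0000) / (5) = -0.4000
  x2 = (-2 - (2.3)·-0.4000) / (-3.3) = 0.3273
Iteration 2:
  x1 = (-3 - (-1)·0.3273) / (5) = -0.5345
  x2 = (-2 - (2.3)·-0.5345) / (-3.3) = 0.2335
Iteration 3:
  x1 = (-3 - (-1)·0.2335) / (5) = -0.5533
  x2 = (-2 - (2.3)·-0.5533) / (-3.3) = 0.2204
Iteration 4:
  x1 = (-3 - (-1)·0.2204) / (5) = -0.5559
  x2 = (-2 - (2.3)·-0.5559) / (-3.3) = 0.2186
Change: (-0.0026, -0.0018) → max |·| = 0.0026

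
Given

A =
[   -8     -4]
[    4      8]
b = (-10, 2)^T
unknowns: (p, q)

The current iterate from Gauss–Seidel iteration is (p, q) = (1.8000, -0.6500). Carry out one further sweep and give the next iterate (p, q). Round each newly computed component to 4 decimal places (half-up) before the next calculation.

One sweep:
  p = (-10 - (-4)·-0.6500) / (-8) = 1.5750
  q = (2 - (4)·1.5750) / (8) = -0.5375

(1.5750, -0.5375)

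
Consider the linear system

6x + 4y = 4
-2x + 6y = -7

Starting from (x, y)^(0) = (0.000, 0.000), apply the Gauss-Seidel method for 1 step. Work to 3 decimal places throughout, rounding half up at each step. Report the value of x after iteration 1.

Iteration 1:
  x = (4 - (4)·0.000) / (6) = 0.667
  y = (-7 - (-2)·0.667) / (6) = -0.944

0.667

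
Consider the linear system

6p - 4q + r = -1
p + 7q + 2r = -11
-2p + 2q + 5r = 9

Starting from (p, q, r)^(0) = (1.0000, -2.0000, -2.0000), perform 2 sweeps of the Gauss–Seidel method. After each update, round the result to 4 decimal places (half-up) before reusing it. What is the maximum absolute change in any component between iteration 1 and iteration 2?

Iteration 1:
  p = (-1 - (-4)·-2.0000 - (1)·-2.0000) / (6) = -1.1667
  q = (-11 - (1)·-1.1667 - (2)·-2.0000) / (7) = -0.8333
  r = (9 - (-2)·-1.1667 - (2)·-0.8333) / (5) = 1.6666
Iteration 2:
  p = (-1 - (-4)·-0.8333 - (1)·1.6666) / (6) = -1.0000
  q = (-11 - (1)·-1.0000 - (2)·1.6666) / (7) = -1.9047
  r = (9 - (-2)·-1.0000 - (2)·-1.9047) / (5) = 2.1619
Change: (0.1667, -1.0714, 0.4953) → max |·| = 1.0714

1.0714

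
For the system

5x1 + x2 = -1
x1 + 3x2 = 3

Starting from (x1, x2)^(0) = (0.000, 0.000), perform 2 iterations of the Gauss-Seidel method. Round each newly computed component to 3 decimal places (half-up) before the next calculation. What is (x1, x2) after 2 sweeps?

(-0.413, 1.138)

Iteration 1:
  x1 = (-1 - (1)·0.000) / (5) = -0.200
  x2 = (3 - (1)·-0.200) / (3) = 1.067
Iteration 2:
  x1 = (-1 - (1)·1.067) / (5) = -0.413
  x2 = (3 - (1)·-0.413) / (3) = 1.138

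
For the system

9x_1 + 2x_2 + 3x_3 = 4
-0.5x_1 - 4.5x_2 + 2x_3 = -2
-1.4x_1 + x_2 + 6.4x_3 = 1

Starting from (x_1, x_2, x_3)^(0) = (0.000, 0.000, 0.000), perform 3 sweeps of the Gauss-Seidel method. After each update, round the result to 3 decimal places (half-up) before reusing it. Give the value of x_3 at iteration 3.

0.144

Iteration 1:
  x_1 = (4 - (2)·0.000 - (3)·0.000) / (9) = 0.444
  x_2 = (-2 - (-0.5)·0.444 - (2)·0.000) / (-4.5) = 0.395
  x_3 = (1 - (-1.4)·0.444 - (1)·0.395) / (6.4) = 0.192
Iteration 2:
  x_1 = (4 - (2)·0.395 - (3)·0.192) / (9) = 0.293
  x_2 = (-2 - (-0.5)·0.293 - (2)·0.192) / (-4.5) = 0.497
  x_3 = (1 - (-1.4)·0.293 - (1)·0.497) / (6.4) = 0.143
Iteration 3:
  x_1 = (4 - (2)·0.497 - (3)·0.143) / (9) = 0.286
  x_2 = (-2 - (-0.5)·0.286 - (2)·0.143) / (-4.5) = 0.476
  x_3 = (1 - (-1.4)·0.286 - (1)·0.476) / (6.4) = 0.144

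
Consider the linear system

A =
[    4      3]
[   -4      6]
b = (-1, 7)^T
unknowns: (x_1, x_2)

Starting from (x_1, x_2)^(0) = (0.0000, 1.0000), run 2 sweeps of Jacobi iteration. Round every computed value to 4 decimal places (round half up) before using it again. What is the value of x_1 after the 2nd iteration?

-1.1250

Iteration 1:
  x_1 = (-1 - (3)·1.0000) / (4) = -1.0000
  x_2 = (7 - (-4)·0.0000) / (6) = 1.1667
Iteration 2:
  x_1 = (-1 - (3)·1.1667) / (4) = -1.1250
  x_2 = (7 - (-4)·-1.0000) / (6) = 0.5000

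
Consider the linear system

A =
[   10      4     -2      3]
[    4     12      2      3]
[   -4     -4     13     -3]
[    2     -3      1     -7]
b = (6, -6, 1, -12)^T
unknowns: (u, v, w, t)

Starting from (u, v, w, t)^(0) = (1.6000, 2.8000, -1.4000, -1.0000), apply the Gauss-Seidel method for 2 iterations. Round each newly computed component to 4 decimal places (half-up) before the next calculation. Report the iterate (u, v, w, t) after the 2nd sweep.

Iteration 1:
  u = (6 - (4)·2.8000 - (-2)·-1.4000 - (3)·-1.0000) / (10) = -0.5000
  v = (-6 - (4)·-0.5000 - (2)·-1.4000 - (3)·-1.0000) / (12) = 0.1500
  w = (1 - (-4)·-0.5000 - (-4)·0.1500 - (-3)·-1.0000) / (13) = -0.2615
  t = (-12 - (2)·-0.5000 - (-3)·0.1500 - (1)·-0.2615) / (-7) = 1.4698
Iteration 2:
  u = (6 - (4)·0.1500 - (-2)·-0.2615 - (3)·1.4698) / (10) = 0.0468
  v = (-6 - (4)·0.0468 - (2)·-0.2615 - (3)·1.4698) / (12) = -0.8395
  w = (1 - (-4)·0.0468 - (-4)·-0.8395 - (-3)·1.4698) / (13) = 0.1722
  t = (-12 - (2)·0.0468 - (-3)·-0.8395 - (1)·0.1722) / (-7) = 2.1120

(0.0468, -0.8395, 0.1722, 2.1120)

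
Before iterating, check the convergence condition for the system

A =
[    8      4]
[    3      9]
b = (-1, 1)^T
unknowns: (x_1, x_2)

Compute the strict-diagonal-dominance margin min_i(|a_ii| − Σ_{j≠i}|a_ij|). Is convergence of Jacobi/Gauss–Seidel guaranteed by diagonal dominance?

row 1: |8| − (4) = 4
row 2: |9| − (3) = 6
minimum over rows = 4 → strictly diagonally dominant (convergence guaranteed)

4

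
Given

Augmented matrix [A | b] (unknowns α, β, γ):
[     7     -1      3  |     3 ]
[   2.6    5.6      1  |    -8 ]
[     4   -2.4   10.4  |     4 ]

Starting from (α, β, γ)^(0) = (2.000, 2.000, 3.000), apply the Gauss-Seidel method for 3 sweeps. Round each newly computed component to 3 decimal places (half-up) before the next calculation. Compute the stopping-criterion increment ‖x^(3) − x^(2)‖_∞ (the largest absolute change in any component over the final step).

Iteration 1:
  α = (3 - (-1)·2.000 - (3)·3.000) / (7) = -0.571
  β = (-8 - (2.6)·-0.571 - (1)·3.000) / (5.6) = -1.699
  γ = (4 - (4)·-0.571 - (-2.4)·-1.699) / (10.4) = 0.212
Iteration 2:
  α = (3 - (-1)·-1.699 - (3)·0.212) / (7) = 0.095
  β = (-8 - (2.6)·0.095 - (1)·0.212) / (5.6) = -1.511
  γ = (4 - (4)·0.095 - (-2.4)·-1.511) / (10.4) = -0.001
Iteration 3:
  α = (3 - (-1)·-1.511 - (3)·-0.001) / (7) = 0.213
  β = (-8 - (2.6)·0.213 - (1)·-0.001) / (5.6) = -1.527
  γ = (4 - (4)·0.213 - (-2.4)·-1.527) / (10.4) = -0.050
Change: (0.118, -0.016, -0.049) → max |·| = 0.118

0.118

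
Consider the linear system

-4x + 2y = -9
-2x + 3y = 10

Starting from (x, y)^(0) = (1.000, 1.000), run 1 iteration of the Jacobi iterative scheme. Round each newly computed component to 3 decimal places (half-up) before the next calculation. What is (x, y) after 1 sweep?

Iteration 1:
  x = (-9 - (2)·1.000) / (-4) = 2.750
  y = (10 - (-2)·1.000) / (3) = 4.000

(2.750, 4.000)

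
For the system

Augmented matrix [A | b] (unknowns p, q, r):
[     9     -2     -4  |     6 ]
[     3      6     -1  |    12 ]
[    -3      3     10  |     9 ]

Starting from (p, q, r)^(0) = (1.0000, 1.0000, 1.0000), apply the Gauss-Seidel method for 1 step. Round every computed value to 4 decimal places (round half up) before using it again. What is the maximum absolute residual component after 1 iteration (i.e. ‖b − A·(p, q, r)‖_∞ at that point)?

Iteration 1:
  p = (6 - (-2)·1.0000 - (-4)·1.0000) / (9) = 1.3333
  q = (12 - (3)·1.3333 - (-1)·1.0000) / (6) = 1.5000
  r = (9 - (-3)·1.3333 - (3)·1.5000) / (10) = 0.8500
Residual b − A·x = (0.4003, -0.1499, -0.0001); ∞-norm = 0.4003

0.4003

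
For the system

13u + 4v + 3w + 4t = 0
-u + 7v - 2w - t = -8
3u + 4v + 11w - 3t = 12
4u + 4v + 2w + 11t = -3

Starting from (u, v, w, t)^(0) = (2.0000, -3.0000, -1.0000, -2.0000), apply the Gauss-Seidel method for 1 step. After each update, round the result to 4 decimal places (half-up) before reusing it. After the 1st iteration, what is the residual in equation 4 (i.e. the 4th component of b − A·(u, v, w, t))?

Iteration 1:
  u = (0 - (4)·-3.0000 - (3)·-1.0000 - (4)·-2.0000) / (13) = 1.7692
  v = (-8 - (-1)·1.7692 - (-2)·-1.0000 - (-1)·-2.0000) / (7) = -1.4615
  w = (12 - (3)·1.7692 - (4)·-1.4615 - (-3)·-2.0000) / (11) = 0.5944
  t = (-3 - (4)·1.7692 - (4)·-1.4615 - (2)·0.5944) / (11) = -0.4927
Residual b − A·x = (-16.9660, 4.6958, 4.5219, 0.0001)

0.0001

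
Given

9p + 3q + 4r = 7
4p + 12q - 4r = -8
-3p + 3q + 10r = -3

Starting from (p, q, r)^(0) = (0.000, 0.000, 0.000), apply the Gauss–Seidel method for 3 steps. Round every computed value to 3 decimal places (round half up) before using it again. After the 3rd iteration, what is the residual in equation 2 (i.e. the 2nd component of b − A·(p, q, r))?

Iteration 1:
  p = (7 - (3)·0.000 - (4)·0.000) / (9) = 0.778
  q = (-8 - (4)·0.778 - (-4)·0.000) / (12) = -0.926
  r = (-3 - (-3)·0.778 - (3)·-0.926) / (10) = 0.211
Iteration 2:
  p = (7 - (3)·-0.926 - (4)·0.211) / (9) = 0.993
  q = (-8 - (4)·0.993 - (-4)·0.211) / (12) = -0.927
  r = (-3 - (-3)·0.993 - (3)·-0.927) / (10) = 0.276
Iteration 3:
  p = (7 - (3)·-0.927 - (4)·0.276) / (9) = 0.964
  q = (-8 - (4)·0.964 - (-4)·0.276) / (12) = -0.896
  r = (-3 - (-3)·0.964 - (3)·-0.896) / (10) = 0.258
Residual b − A·x = (-0.020, -0.072, 0.000)

-0.072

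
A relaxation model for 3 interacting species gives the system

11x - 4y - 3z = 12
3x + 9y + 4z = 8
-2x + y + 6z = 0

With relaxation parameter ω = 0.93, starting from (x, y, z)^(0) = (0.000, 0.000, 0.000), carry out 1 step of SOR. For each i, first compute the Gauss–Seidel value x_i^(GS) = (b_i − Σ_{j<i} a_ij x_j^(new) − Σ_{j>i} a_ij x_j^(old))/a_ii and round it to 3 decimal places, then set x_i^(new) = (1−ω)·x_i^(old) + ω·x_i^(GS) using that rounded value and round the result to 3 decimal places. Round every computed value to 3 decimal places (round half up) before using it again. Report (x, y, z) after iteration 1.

(1.015, 0.512, 0.235)

Iteration 1:
  x: GS value = (12 - (-4)·0.000 - (-3)·0.000) / (11) = 1.091;  x ← (1−ω)·0.000 + ω·1.091 = 1.015
  y: GS value = (8 - (3)·1.015 - (4)·0.000) / (9) = 0.551;  y ← (1−ω)·0.000 + ω·0.551 = 0.512
  z: GS value = (0 - (-2)·1.015 - (1)·0.512) / (6) = 0.253;  z ← (1−ω)·0.000 + ω·0.253 = 0.235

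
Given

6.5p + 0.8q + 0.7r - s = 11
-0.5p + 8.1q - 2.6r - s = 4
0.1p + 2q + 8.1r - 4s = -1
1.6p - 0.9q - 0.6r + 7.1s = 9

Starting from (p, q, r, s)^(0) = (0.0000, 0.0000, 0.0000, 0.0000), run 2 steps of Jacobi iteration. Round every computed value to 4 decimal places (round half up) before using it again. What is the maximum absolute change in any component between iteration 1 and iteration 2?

0.4832

Iteration 1:
  p = (11 - (0.8)·0.0000 - (0.7)·0.0000 - (-1)·0.0000) / (6.5) = 1.6923
  q = (4 - (-0.5)·0.0000 - (-2.6)·0.0000 - (-1)·0.0000) / (8.1) = 0.4938
  r = (-1 - (0.1)·0.0000 - (2)·0.0000 - (-4)·0.0000) / (8.1) = -0.1235
  s = (9 - (1.6)·0.0000 - (-0.9)·0.0000 - (-0.6)·0.0000) / (7.1) = 1.2676
Iteration 2:
  p = (11 - (0.8)·0.4938 - (0.7)·-0.1235 - (-1)·1.2676) / (6.5) = 1.8398
  q = (4 - (-0.5)·1.6923 - (-2.6)·-0.1235 - (-1)·1.2676) / (8.1) = 0.7151
  r = (-1 - (0.1)·1.6923 - (2)·0.4938 - (-4)·1.2676) / (8.1) = 0.3597
  s = (9 - (1.6)·1.6923 - (-0.9)·0.4938 - (-0.6)·-0.1235) / (7.1) = 0.9384
Change: (0.1475, 0.2213, 0.4832, -0.3292) → max |·| = 0.4832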